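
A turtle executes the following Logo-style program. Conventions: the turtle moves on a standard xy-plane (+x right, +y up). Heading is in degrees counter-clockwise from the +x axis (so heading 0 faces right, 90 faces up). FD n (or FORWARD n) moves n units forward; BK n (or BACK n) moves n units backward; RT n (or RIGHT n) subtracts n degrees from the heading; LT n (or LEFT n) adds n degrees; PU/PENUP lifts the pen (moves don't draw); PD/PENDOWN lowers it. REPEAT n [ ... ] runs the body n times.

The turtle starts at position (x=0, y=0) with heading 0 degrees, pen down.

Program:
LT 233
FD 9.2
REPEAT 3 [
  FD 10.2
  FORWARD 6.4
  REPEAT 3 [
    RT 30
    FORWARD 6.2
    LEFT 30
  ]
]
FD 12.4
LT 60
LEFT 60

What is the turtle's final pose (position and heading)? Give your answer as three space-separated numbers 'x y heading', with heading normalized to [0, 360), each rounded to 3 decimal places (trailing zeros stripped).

Executing turtle program step by step:
Start: pos=(0,0), heading=0, pen down
LT 233: heading 0 -> 233
FD 9.2: (0,0) -> (-5.537,-7.347) [heading=233, draw]
REPEAT 3 [
  -- iteration 1/3 --
  FD 10.2: (-5.537,-7.347) -> (-11.675,-15.494) [heading=233, draw]
  FD 6.4: (-11.675,-15.494) -> (-15.527,-20.605) [heading=233, draw]
  REPEAT 3 [
    -- iteration 1/3 --
    RT 30: heading 233 -> 203
    FD 6.2: (-15.527,-20.605) -> (-21.234,-23.027) [heading=203, draw]
    LT 30: heading 203 -> 233
    -- iteration 2/3 --
    RT 30: heading 233 -> 203
    FD 6.2: (-21.234,-23.027) -> (-26.941,-25.45) [heading=203, draw]
    LT 30: heading 203 -> 233
    -- iteration 3/3 --
    RT 30: heading 233 -> 203
    FD 6.2: (-26.941,-25.45) -> (-32.648,-27.872) [heading=203, draw]
    LT 30: heading 203 -> 233
  ]
  -- iteration 2/3 --
  FD 10.2: (-32.648,-27.872) -> (-38.787,-36.018) [heading=233, draw]
  FD 6.4: (-38.787,-36.018) -> (-42.638,-41.13) [heading=233, draw]
  REPEAT 3 [
    -- iteration 1/3 --
    RT 30: heading 233 -> 203
    FD 6.2: (-42.638,-41.13) -> (-48.345,-43.552) [heading=203, draw]
    LT 30: heading 203 -> 233
    -- iteration 2/3 --
    RT 30: heading 233 -> 203
    FD 6.2: (-48.345,-43.552) -> (-54.053,-45.975) [heading=203, draw]
    LT 30: heading 203 -> 233
    -- iteration 3/3 --
    RT 30: heading 233 -> 203
    FD 6.2: (-54.053,-45.975) -> (-59.76,-48.397) [heading=203, draw]
    LT 30: heading 203 -> 233
  ]
  -- iteration 3/3 --
  FD 10.2: (-59.76,-48.397) -> (-65.898,-56.543) [heading=233, draw]
  FD 6.4: (-65.898,-56.543) -> (-69.75,-61.655) [heading=233, draw]
  REPEAT 3 [
    -- iteration 1/3 --
    RT 30: heading 233 -> 203
    FD 6.2: (-69.75,-61.655) -> (-75.457,-64.077) [heading=203, draw]
    LT 30: heading 203 -> 233
    -- iteration 2/3 --
    RT 30: heading 233 -> 203
    FD 6.2: (-75.457,-64.077) -> (-81.164,-66.5) [heading=203, draw]
    LT 30: heading 203 -> 233
    -- iteration 3/3 --
    RT 30: heading 233 -> 203
    FD 6.2: (-81.164,-66.5) -> (-86.871,-68.922) [heading=203, draw]
    LT 30: heading 203 -> 233
  ]
]
FD 12.4: (-86.871,-68.922) -> (-94.334,-78.825) [heading=233, draw]
LT 60: heading 233 -> 293
LT 60: heading 293 -> 353
Final: pos=(-94.334,-78.825), heading=353, 17 segment(s) drawn

Answer: -94.334 -78.825 353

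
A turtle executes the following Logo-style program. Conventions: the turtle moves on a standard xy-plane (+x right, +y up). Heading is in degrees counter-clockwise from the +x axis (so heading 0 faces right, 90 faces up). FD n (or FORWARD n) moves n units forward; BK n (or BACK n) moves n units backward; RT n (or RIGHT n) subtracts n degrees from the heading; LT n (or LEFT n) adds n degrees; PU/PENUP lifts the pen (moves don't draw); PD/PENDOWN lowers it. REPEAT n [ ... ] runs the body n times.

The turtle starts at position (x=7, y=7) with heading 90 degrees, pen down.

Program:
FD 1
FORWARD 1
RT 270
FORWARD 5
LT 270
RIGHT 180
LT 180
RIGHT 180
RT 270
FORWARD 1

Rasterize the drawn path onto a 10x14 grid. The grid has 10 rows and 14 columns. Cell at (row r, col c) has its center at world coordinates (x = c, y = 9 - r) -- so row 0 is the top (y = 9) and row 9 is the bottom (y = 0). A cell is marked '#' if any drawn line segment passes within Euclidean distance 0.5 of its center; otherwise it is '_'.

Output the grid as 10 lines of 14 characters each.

Answer: __######______
_______#______
_______#______
______________
______________
______________
______________
______________
______________
______________

Derivation:
Segment 0: (7,7) -> (7,8)
Segment 1: (7,8) -> (7,9)
Segment 2: (7,9) -> (2,9)
Segment 3: (2,9) -> (3,9)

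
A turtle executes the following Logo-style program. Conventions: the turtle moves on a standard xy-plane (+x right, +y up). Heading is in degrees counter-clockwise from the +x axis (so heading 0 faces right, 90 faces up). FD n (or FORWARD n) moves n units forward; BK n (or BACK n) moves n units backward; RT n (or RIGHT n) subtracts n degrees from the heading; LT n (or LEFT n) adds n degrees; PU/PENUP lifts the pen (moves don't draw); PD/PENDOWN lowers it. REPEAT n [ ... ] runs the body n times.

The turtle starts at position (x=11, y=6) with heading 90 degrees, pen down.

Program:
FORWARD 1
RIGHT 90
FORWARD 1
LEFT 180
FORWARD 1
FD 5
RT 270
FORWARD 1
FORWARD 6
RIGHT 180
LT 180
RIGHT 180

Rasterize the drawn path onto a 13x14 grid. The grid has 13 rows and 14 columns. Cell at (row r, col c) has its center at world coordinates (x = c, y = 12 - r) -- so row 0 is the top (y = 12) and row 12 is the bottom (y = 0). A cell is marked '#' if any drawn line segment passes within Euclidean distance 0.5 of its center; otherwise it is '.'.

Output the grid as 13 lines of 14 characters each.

Answer: ..............
..............
..............
..............
..............
......#######.
......#....#..
......#.......
......#.......
......#.......
......#.......
......#.......
......#.......

Derivation:
Segment 0: (11,6) -> (11,7)
Segment 1: (11,7) -> (12,7)
Segment 2: (12,7) -> (11,7)
Segment 3: (11,7) -> (6,7)
Segment 4: (6,7) -> (6,6)
Segment 5: (6,6) -> (6,0)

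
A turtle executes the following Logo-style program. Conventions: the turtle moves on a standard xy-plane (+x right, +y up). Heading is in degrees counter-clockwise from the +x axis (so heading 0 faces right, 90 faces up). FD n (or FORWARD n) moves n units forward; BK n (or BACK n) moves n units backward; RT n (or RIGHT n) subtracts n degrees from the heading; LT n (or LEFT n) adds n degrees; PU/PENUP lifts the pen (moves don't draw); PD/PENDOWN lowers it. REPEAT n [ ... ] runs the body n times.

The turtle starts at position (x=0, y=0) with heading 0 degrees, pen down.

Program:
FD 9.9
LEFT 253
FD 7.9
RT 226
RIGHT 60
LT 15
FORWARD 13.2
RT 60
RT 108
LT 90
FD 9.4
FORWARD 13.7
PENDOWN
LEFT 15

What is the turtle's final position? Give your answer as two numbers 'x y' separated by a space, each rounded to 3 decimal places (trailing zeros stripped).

Executing turtle program step by step:
Start: pos=(0,0), heading=0, pen down
FD 9.9: (0,0) -> (9.9,0) [heading=0, draw]
LT 253: heading 0 -> 253
FD 7.9: (9.9,0) -> (7.59,-7.555) [heading=253, draw]
RT 226: heading 253 -> 27
RT 60: heading 27 -> 327
LT 15: heading 327 -> 342
FD 13.2: (7.59,-7.555) -> (20.144,-11.634) [heading=342, draw]
RT 60: heading 342 -> 282
RT 108: heading 282 -> 174
LT 90: heading 174 -> 264
FD 9.4: (20.144,-11.634) -> (19.162,-20.982) [heading=264, draw]
FD 13.7: (19.162,-20.982) -> (17.73,-34.607) [heading=264, draw]
PD: pen down
LT 15: heading 264 -> 279
Final: pos=(17.73,-34.607), heading=279, 5 segment(s) drawn

Answer: 17.73 -34.607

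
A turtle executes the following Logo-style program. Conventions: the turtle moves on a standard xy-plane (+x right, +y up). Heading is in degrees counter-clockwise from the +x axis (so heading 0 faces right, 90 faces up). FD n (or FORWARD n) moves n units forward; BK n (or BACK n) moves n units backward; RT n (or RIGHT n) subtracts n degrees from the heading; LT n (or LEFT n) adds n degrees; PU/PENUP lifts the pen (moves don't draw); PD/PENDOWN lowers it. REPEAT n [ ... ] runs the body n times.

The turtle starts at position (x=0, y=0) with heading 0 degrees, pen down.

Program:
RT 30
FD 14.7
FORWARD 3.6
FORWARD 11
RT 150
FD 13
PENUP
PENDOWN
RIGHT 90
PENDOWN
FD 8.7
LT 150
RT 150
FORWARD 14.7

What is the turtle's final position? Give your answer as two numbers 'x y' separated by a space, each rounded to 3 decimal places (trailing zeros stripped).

Answer: 12.375 8.75

Derivation:
Executing turtle program step by step:
Start: pos=(0,0), heading=0, pen down
RT 30: heading 0 -> 330
FD 14.7: (0,0) -> (12.731,-7.35) [heading=330, draw]
FD 3.6: (12.731,-7.35) -> (15.848,-9.15) [heading=330, draw]
FD 11: (15.848,-9.15) -> (25.375,-14.65) [heading=330, draw]
RT 150: heading 330 -> 180
FD 13: (25.375,-14.65) -> (12.375,-14.65) [heading=180, draw]
PU: pen up
PD: pen down
RT 90: heading 180 -> 90
PD: pen down
FD 8.7: (12.375,-14.65) -> (12.375,-5.95) [heading=90, draw]
LT 150: heading 90 -> 240
RT 150: heading 240 -> 90
FD 14.7: (12.375,-5.95) -> (12.375,8.75) [heading=90, draw]
Final: pos=(12.375,8.75), heading=90, 6 segment(s) drawn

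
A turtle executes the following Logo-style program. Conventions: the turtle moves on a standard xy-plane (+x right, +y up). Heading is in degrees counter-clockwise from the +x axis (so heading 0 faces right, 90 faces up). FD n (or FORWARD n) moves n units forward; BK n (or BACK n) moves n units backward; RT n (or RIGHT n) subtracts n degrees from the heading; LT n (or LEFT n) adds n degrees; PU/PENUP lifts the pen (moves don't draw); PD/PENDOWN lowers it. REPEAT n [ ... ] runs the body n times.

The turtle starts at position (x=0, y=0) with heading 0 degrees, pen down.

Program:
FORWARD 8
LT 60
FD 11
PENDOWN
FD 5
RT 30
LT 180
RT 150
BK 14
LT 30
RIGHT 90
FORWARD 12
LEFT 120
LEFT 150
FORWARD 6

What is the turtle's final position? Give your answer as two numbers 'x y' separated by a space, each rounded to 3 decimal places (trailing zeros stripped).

Executing turtle program step by step:
Start: pos=(0,0), heading=0, pen down
FD 8: (0,0) -> (8,0) [heading=0, draw]
LT 60: heading 0 -> 60
FD 11: (8,0) -> (13.5,9.526) [heading=60, draw]
PD: pen down
FD 5: (13.5,9.526) -> (16,13.856) [heading=60, draw]
RT 30: heading 60 -> 30
LT 180: heading 30 -> 210
RT 150: heading 210 -> 60
BK 14: (16,13.856) -> (9,1.732) [heading=60, draw]
LT 30: heading 60 -> 90
RT 90: heading 90 -> 0
FD 12: (9,1.732) -> (21,1.732) [heading=0, draw]
LT 120: heading 0 -> 120
LT 150: heading 120 -> 270
FD 6: (21,1.732) -> (21,-4.268) [heading=270, draw]
Final: pos=(21,-4.268), heading=270, 6 segment(s) drawn

Answer: 21 -4.268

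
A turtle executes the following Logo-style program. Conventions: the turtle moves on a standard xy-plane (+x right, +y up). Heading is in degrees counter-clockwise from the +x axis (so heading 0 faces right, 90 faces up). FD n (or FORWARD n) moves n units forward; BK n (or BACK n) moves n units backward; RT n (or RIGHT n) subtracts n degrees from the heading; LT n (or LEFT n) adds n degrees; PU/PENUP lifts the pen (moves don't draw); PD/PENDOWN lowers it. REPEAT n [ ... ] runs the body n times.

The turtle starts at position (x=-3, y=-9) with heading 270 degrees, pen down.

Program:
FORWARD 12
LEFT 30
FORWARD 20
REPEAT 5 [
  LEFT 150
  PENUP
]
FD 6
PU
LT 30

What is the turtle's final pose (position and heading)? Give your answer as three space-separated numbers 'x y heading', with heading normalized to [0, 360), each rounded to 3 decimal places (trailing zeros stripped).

Executing turtle program step by step:
Start: pos=(-3,-9), heading=270, pen down
FD 12: (-3,-9) -> (-3,-21) [heading=270, draw]
LT 30: heading 270 -> 300
FD 20: (-3,-21) -> (7,-38.321) [heading=300, draw]
REPEAT 5 [
  -- iteration 1/5 --
  LT 150: heading 300 -> 90
  PU: pen up
  -- iteration 2/5 --
  LT 150: heading 90 -> 240
  PU: pen up
  -- iteration 3/5 --
  LT 150: heading 240 -> 30
  PU: pen up
  -- iteration 4/5 --
  LT 150: heading 30 -> 180
  PU: pen up
  -- iteration 5/5 --
  LT 150: heading 180 -> 330
  PU: pen up
]
FD 6: (7,-38.321) -> (12.196,-41.321) [heading=330, move]
PU: pen up
LT 30: heading 330 -> 0
Final: pos=(12.196,-41.321), heading=0, 2 segment(s) drawn

Answer: 12.196 -41.321 0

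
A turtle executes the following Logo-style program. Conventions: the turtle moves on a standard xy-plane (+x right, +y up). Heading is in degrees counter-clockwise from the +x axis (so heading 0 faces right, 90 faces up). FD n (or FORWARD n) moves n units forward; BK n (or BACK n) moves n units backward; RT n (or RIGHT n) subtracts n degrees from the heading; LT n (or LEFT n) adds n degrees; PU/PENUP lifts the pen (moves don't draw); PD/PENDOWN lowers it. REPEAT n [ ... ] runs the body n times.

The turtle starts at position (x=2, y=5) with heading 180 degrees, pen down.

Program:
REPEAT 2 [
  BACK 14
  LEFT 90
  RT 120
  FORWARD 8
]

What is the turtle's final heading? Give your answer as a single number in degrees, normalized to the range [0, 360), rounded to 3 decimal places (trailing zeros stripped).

Answer: 120

Derivation:
Executing turtle program step by step:
Start: pos=(2,5), heading=180, pen down
REPEAT 2 [
  -- iteration 1/2 --
  BK 14: (2,5) -> (16,5) [heading=180, draw]
  LT 90: heading 180 -> 270
  RT 120: heading 270 -> 150
  FD 8: (16,5) -> (9.072,9) [heading=150, draw]
  -- iteration 2/2 --
  BK 14: (9.072,9) -> (21.196,2) [heading=150, draw]
  LT 90: heading 150 -> 240
  RT 120: heading 240 -> 120
  FD 8: (21.196,2) -> (17.196,8.928) [heading=120, draw]
]
Final: pos=(17.196,8.928), heading=120, 4 segment(s) drawn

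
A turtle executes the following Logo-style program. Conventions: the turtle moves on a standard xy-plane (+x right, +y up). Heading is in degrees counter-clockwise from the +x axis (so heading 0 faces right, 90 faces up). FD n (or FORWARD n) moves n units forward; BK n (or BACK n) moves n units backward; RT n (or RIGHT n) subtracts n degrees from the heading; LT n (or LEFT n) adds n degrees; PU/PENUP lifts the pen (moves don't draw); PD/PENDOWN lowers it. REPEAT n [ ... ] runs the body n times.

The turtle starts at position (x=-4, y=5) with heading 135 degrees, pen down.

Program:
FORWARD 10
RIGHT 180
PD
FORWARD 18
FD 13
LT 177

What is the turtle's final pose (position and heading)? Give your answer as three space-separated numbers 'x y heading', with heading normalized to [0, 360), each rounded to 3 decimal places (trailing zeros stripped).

Answer: 10.849 -9.849 132

Derivation:
Executing turtle program step by step:
Start: pos=(-4,5), heading=135, pen down
FD 10: (-4,5) -> (-11.071,12.071) [heading=135, draw]
RT 180: heading 135 -> 315
PD: pen down
FD 18: (-11.071,12.071) -> (1.657,-0.657) [heading=315, draw]
FD 13: (1.657,-0.657) -> (10.849,-9.849) [heading=315, draw]
LT 177: heading 315 -> 132
Final: pos=(10.849,-9.849), heading=132, 3 segment(s) drawn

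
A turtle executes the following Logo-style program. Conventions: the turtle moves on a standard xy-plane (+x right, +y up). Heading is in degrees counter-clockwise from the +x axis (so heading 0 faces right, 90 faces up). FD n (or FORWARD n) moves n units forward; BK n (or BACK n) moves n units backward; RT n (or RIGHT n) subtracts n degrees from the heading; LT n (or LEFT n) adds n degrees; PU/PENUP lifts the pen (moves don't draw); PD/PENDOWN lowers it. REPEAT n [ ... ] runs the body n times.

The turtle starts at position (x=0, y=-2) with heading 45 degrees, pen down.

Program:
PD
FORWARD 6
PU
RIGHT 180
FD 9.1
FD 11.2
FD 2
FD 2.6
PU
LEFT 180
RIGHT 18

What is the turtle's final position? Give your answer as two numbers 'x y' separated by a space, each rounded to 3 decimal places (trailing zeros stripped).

Answer: -13.364 -15.364

Derivation:
Executing turtle program step by step:
Start: pos=(0,-2), heading=45, pen down
PD: pen down
FD 6: (0,-2) -> (4.243,2.243) [heading=45, draw]
PU: pen up
RT 180: heading 45 -> 225
FD 9.1: (4.243,2.243) -> (-2.192,-4.192) [heading=225, move]
FD 11.2: (-2.192,-4.192) -> (-10.112,-12.112) [heading=225, move]
FD 2: (-10.112,-12.112) -> (-11.526,-13.526) [heading=225, move]
FD 2.6: (-11.526,-13.526) -> (-13.364,-15.364) [heading=225, move]
PU: pen up
LT 180: heading 225 -> 45
RT 18: heading 45 -> 27
Final: pos=(-13.364,-15.364), heading=27, 1 segment(s) drawn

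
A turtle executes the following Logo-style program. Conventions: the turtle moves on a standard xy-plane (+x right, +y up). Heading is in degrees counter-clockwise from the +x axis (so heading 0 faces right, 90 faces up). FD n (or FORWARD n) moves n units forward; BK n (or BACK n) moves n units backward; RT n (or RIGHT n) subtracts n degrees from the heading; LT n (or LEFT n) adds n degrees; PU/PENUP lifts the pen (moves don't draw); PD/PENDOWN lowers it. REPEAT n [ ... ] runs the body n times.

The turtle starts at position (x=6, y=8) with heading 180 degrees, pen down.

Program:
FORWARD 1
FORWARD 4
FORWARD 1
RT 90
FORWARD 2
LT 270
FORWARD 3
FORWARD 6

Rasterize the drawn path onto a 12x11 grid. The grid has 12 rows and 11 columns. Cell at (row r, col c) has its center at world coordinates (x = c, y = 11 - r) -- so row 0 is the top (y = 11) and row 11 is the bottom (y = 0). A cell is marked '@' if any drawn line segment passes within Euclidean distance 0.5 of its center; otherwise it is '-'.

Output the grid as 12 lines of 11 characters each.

Answer: -----------
@@@@@@@@@@-
@----------
@@@@@@@----
-----------
-----------
-----------
-----------
-----------
-----------
-----------
-----------

Derivation:
Segment 0: (6,8) -> (5,8)
Segment 1: (5,8) -> (1,8)
Segment 2: (1,8) -> (0,8)
Segment 3: (0,8) -> (0,10)
Segment 4: (0,10) -> (3,10)
Segment 5: (3,10) -> (9,10)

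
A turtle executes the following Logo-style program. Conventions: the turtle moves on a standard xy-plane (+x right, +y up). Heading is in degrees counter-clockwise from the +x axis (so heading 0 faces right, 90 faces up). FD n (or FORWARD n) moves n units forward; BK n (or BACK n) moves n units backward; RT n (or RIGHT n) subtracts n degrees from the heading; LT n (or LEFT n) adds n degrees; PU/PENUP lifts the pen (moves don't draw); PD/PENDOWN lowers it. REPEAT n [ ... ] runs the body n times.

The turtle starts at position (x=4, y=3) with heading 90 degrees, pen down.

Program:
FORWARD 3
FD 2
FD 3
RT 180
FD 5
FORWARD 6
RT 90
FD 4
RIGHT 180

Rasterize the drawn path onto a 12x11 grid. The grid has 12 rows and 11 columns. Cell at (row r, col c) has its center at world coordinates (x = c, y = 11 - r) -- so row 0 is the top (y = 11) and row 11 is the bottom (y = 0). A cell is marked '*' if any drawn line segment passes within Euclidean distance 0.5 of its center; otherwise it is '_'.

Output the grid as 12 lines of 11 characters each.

Segment 0: (4,3) -> (4,6)
Segment 1: (4,6) -> (4,8)
Segment 2: (4,8) -> (4,11)
Segment 3: (4,11) -> (4,6)
Segment 4: (4,6) -> (4,0)
Segment 5: (4,0) -> (0,-0)

Answer: ____*______
____*______
____*______
____*______
____*______
____*______
____*______
____*______
____*______
____*______
____*______
*****______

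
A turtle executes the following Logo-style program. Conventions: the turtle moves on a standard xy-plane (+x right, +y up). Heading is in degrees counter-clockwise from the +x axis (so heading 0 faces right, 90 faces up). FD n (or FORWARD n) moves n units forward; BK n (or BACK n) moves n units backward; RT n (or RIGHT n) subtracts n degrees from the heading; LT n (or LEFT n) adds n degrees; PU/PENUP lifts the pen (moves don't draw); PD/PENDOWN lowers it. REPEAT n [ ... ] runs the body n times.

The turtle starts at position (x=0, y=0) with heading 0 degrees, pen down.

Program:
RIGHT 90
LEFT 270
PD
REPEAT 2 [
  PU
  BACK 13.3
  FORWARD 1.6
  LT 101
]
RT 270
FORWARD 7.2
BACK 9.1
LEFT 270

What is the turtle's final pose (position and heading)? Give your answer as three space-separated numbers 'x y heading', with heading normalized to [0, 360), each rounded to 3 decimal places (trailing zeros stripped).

Answer: 10.179 9.723 22

Derivation:
Executing turtle program step by step:
Start: pos=(0,0), heading=0, pen down
RT 90: heading 0 -> 270
LT 270: heading 270 -> 180
PD: pen down
REPEAT 2 [
  -- iteration 1/2 --
  PU: pen up
  BK 13.3: (0,0) -> (13.3,0) [heading=180, move]
  FD 1.6: (13.3,0) -> (11.7,0) [heading=180, move]
  LT 101: heading 180 -> 281
  -- iteration 2/2 --
  PU: pen up
  BK 13.3: (11.7,0) -> (9.162,13.056) [heading=281, move]
  FD 1.6: (9.162,13.056) -> (9.468,11.485) [heading=281, move]
  LT 101: heading 281 -> 22
]
RT 270: heading 22 -> 112
FD 7.2: (9.468,11.485) -> (6.77,18.161) [heading=112, move]
BK 9.1: (6.77,18.161) -> (10.179,9.723) [heading=112, move]
LT 270: heading 112 -> 22
Final: pos=(10.179,9.723), heading=22, 0 segment(s) drawn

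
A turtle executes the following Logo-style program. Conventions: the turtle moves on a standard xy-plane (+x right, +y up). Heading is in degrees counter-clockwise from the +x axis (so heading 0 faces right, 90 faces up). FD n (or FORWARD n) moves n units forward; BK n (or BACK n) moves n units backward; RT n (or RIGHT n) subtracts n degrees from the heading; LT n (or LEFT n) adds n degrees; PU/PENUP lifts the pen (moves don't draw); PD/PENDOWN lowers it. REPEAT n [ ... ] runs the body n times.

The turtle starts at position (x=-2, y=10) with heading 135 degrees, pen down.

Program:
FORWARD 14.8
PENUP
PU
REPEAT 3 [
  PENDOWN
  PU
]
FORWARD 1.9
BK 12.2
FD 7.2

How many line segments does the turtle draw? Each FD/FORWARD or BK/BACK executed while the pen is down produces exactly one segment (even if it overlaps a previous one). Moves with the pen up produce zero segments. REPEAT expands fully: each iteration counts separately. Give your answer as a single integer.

Answer: 1

Derivation:
Executing turtle program step by step:
Start: pos=(-2,10), heading=135, pen down
FD 14.8: (-2,10) -> (-12.465,20.465) [heading=135, draw]
PU: pen up
PU: pen up
REPEAT 3 [
  -- iteration 1/3 --
  PD: pen down
  PU: pen up
  -- iteration 2/3 --
  PD: pen down
  PU: pen up
  -- iteration 3/3 --
  PD: pen down
  PU: pen up
]
FD 1.9: (-12.465,20.465) -> (-13.809,21.809) [heading=135, move]
BK 12.2: (-13.809,21.809) -> (-5.182,13.182) [heading=135, move]
FD 7.2: (-5.182,13.182) -> (-10.273,18.273) [heading=135, move]
Final: pos=(-10.273,18.273), heading=135, 1 segment(s) drawn
Segments drawn: 1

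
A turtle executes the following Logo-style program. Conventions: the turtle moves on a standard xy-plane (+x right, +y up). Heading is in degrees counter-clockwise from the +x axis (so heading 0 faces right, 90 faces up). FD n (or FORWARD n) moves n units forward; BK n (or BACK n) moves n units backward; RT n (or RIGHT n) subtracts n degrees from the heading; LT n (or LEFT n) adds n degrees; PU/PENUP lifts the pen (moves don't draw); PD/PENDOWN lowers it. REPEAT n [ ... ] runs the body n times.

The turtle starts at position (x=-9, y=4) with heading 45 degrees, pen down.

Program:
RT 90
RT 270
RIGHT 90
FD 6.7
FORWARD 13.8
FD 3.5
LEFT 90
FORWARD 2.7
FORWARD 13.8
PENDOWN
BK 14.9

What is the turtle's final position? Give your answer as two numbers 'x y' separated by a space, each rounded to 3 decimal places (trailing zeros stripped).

Answer: 9.102 -11.839

Derivation:
Executing turtle program step by step:
Start: pos=(-9,4), heading=45, pen down
RT 90: heading 45 -> 315
RT 270: heading 315 -> 45
RT 90: heading 45 -> 315
FD 6.7: (-9,4) -> (-4.262,-0.738) [heading=315, draw]
FD 13.8: (-4.262,-0.738) -> (5.496,-10.496) [heading=315, draw]
FD 3.5: (5.496,-10.496) -> (7.971,-12.971) [heading=315, draw]
LT 90: heading 315 -> 45
FD 2.7: (7.971,-12.971) -> (9.88,-11.061) [heading=45, draw]
FD 13.8: (9.88,-11.061) -> (19.638,-1.303) [heading=45, draw]
PD: pen down
BK 14.9: (19.638,-1.303) -> (9.102,-11.839) [heading=45, draw]
Final: pos=(9.102,-11.839), heading=45, 6 segment(s) drawn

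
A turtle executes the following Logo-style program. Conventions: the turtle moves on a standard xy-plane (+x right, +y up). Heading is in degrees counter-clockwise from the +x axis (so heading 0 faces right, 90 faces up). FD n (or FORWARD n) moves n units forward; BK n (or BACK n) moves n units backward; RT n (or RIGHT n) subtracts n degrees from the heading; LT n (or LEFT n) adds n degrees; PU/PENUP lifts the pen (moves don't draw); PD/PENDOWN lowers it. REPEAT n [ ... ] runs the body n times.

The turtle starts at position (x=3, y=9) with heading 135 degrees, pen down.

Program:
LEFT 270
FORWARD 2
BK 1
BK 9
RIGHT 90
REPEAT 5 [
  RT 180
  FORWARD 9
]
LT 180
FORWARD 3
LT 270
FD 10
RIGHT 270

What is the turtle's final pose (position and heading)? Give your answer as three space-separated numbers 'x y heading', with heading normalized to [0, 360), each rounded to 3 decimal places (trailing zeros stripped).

Answer: -13.971 0.515 315

Derivation:
Executing turtle program step by step:
Start: pos=(3,9), heading=135, pen down
LT 270: heading 135 -> 45
FD 2: (3,9) -> (4.414,10.414) [heading=45, draw]
BK 1: (4.414,10.414) -> (3.707,9.707) [heading=45, draw]
BK 9: (3.707,9.707) -> (-2.657,3.343) [heading=45, draw]
RT 90: heading 45 -> 315
REPEAT 5 [
  -- iteration 1/5 --
  RT 180: heading 315 -> 135
  FD 9: (-2.657,3.343) -> (-9.021,9.707) [heading=135, draw]
  -- iteration 2/5 --
  RT 180: heading 135 -> 315
  FD 9: (-9.021,9.707) -> (-2.657,3.343) [heading=315, draw]
  -- iteration 3/5 --
  RT 180: heading 315 -> 135
  FD 9: (-2.657,3.343) -> (-9.021,9.707) [heading=135, draw]
  -- iteration 4/5 --
  RT 180: heading 135 -> 315
  FD 9: (-9.021,9.707) -> (-2.657,3.343) [heading=315, draw]
  -- iteration 5/5 --
  RT 180: heading 315 -> 135
  FD 9: (-2.657,3.343) -> (-9.021,9.707) [heading=135, draw]
]
LT 180: heading 135 -> 315
FD 3: (-9.021,9.707) -> (-6.899,7.586) [heading=315, draw]
LT 270: heading 315 -> 225
FD 10: (-6.899,7.586) -> (-13.971,0.515) [heading=225, draw]
RT 270: heading 225 -> 315
Final: pos=(-13.971,0.515), heading=315, 10 segment(s) drawn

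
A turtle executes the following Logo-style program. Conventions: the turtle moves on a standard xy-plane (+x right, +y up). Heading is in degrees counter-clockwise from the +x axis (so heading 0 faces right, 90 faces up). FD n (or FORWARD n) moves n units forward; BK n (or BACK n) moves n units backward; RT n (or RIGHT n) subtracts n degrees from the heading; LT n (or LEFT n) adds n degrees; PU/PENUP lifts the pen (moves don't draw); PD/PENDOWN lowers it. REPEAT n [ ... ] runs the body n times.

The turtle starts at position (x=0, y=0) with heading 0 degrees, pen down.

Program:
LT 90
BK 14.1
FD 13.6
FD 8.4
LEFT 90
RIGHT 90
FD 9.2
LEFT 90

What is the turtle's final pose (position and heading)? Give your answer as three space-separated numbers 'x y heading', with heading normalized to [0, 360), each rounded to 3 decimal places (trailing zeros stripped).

Answer: 0 17.1 180

Derivation:
Executing turtle program step by step:
Start: pos=(0,0), heading=0, pen down
LT 90: heading 0 -> 90
BK 14.1: (0,0) -> (0,-14.1) [heading=90, draw]
FD 13.6: (0,-14.1) -> (0,-0.5) [heading=90, draw]
FD 8.4: (0,-0.5) -> (0,7.9) [heading=90, draw]
LT 90: heading 90 -> 180
RT 90: heading 180 -> 90
FD 9.2: (0,7.9) -> (0,17.1) [heading=90, draw]
LT 90: heading 90 -> 180
Final: pos=(0,17.1), heading=180, 4 segment(s) drawn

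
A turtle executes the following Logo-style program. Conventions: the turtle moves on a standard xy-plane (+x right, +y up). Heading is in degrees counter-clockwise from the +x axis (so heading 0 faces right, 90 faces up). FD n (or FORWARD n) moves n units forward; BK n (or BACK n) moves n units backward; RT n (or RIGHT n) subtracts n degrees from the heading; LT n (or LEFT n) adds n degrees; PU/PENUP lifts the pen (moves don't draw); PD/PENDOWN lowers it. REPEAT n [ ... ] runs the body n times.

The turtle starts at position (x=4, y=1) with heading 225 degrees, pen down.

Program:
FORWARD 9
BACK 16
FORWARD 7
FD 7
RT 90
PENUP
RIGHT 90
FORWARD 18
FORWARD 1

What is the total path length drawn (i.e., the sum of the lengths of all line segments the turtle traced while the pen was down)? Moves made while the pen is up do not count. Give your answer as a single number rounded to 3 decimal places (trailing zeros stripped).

Answer: 39

Derivation:
Executing turtle program step by step:
Start: pos=(4,1), heading=225, pen down
FD 9: (4,1) -> (-2.364,-5.364) [heading=225, draw]
BK 16: (-2.364,-5.364) -> (8.95,5.95) [heading=225, draw]
FD 7: (8.95,5.95) -> (4,1) [heading=225, draw]
FD 7: (4,1) -> (-0.95,-3.95) [heading=225, draw]
RT 90: heading 225 -> 135
PU: pen up
RT 90: heading 135 -> 45
FD 18: (-0.95,-3.95) -> (11.778,8.778) [heading=45, move]
FD 1: (11.778,8.778) -> (12.485,9.485) [heading=45, move]
Final: pos=(12.485,9.485), heading=45, 4 segment(s) drawn

Segment lengths:
  seg 1: (4,1) -> (-2.364,-5.364), length = 9
  seg 2: (-2.364,-5.364) -> (8.95,5.95), length = 16
  seg 3: (8.95,5.95) -> (4,1), length = 7
  seg 4: (4,1) -> (-0.95,-3.95), length = 7
Total = 39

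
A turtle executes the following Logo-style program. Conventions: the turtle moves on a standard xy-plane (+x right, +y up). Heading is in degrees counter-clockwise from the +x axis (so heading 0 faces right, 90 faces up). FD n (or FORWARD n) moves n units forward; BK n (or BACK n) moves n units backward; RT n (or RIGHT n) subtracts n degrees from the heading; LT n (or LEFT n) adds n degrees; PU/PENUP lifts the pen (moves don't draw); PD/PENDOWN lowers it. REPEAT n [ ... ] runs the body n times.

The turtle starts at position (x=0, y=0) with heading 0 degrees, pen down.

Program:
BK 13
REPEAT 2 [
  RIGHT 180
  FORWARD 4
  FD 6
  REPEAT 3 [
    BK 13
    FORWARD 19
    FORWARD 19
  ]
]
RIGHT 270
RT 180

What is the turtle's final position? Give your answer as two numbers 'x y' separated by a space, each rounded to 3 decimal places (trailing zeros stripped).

Executing turtle program step by step:
Start: pos=(0,0), heading=0, pen down
BK 13: (0,0) -> (-13,0) [heading=0, draw]
REPEAT 2 [
  -- iteration 1/2 --
  RT 180: heading 0 -> 180
  FD 4: (-13,0) -> (-17,0) [heading=180, draw]
  FD 6: (-17,0) -> (-23,0) [heading=180, draw]
  REPEAT 3 [
    -- iteration 1/3 --
    BK 13: (-23,0) -> (-10,0) [heading=180, draw]
    FD 19: (-10,0) -> (-29,0) [heading=180, draw]
    FD 19: (-29,0) -> (-48,0) [heading=180, draw]
    -- iteration 2/3 --
    BK 13: (-48,0) -> (-35,0) [heading=180, draw]
    FD 19: (-35,0) -> (-54,0) [heading=180, draw]
    FD 19: (-54,0) -> (-73,0) [heading=180, draw]
    -- iteration 3/3 --
    BK 13: (-73,0) -> (-60,0) [heading=180, draw]
    FD 19: (-60,0) -> (-79,0) [heading=180, draw]
    FD 19: (-79,0) -> (-98,0) [heading=180, draw]
  ]
  -- iteration 2/2 --
  RT 180: heading 180 -> 0
  FD 4: (-98,0) -> (-94,0) [heading=0, draw]
  FD 6: (-94,0) -> (-88,0) [heading=0, draw]
  REPEAT 3 [
    -- iteration 1/3 --
    BK 13: (-88,0) -> (-101,0) [heading=0, draw]
    FD 19: (-101,0) -> (-82,0) [heading=0, draw]
    FD 19: (-82,0) -> (-63,0) [heading=0, draw]
    -- iteration 2/3 --
    BK 13: (-63,0) -> (-76,0) [heading=0, draw]
    FD 19: (-76,0) -> (-57,0) [heading=0, draw]
    FD 19: (-57,0) -> (-38,0) [heading=0, draw]
    -- iteration 3/3 --
    BK 13: (-38,0) -> (-51,0) [heading=0, draw]
    FD 19: (-51,0) -> (-32,0) [heading=0, draw]
    FD 19: (-32,0) -> (-13,0) [heading=0, draw]
  ]
]
RT 270: heading 0 -> 90
RT 180: heading 90 -> 270
Final: pos=(-13,0), heading=270, 23 segment(s) drawn

Answer: -13 0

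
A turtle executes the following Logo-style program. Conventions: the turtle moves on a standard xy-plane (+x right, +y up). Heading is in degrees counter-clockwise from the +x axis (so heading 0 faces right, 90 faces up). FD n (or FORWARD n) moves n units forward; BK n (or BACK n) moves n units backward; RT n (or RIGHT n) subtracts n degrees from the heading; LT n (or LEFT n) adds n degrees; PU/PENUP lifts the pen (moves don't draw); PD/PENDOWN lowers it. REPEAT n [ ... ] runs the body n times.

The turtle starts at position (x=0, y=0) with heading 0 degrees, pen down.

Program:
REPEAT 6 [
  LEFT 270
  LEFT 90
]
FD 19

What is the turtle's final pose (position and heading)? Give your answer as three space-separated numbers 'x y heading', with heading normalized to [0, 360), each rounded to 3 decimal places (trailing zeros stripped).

Executing turtle program step by step:
Start: pos=(0,0), heading=0, pen down
REPEAT 6 [
  -- iteration 1/6 --
  LT 270: heading 0 -> 270
  LT 90: heading 270 -> 0
  -- iteration 2/6 --
  LT 270: heading 0 -> 270
  LT 90: heading 270 -> 0
  -- iteration 3/6 --
  LT 270: heading 0 -> 270
  LT 90: heading 270 -> 0
  -- iteration 4/6 --
  LT 270: heading 0 -> 270
  LT 90: heading 270 -> 0
  -- iteration 5/6 --
  LT 270: heading 0 -> 270
  LT 90: heading 270 -> 0
  -- iteration 6/6 --
  LT 270: heading 0 -> 270
  LT 90: heading 270 -> 0
]
FD 19: (0,0) -> (19,0) [heading=0, draw]
Final: pos=(19,0), heading=0, 1 segment(s) drawn

Answer: 19 0 0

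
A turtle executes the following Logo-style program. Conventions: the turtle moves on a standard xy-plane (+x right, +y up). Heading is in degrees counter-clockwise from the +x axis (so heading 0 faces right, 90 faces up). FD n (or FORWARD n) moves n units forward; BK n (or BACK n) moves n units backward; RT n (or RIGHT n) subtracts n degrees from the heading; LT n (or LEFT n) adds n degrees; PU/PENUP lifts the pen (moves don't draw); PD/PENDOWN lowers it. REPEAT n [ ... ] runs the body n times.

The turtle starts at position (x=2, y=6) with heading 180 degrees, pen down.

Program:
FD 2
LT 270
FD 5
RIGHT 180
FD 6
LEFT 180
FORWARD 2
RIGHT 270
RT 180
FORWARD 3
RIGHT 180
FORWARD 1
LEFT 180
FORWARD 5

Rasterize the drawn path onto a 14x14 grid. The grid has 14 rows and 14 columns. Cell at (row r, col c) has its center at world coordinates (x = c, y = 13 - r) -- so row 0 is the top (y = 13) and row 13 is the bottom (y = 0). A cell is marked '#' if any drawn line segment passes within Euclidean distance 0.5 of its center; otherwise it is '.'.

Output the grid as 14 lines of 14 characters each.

Answer: ..............
..............
#.............
#.............
#.............
#.............
########......
###...........
#.............
..............
..............
..............
..............
..............

Derivation:
Segment 0: (2,6) -> (0,6)
Segment 1: (0,6) -> (0,11)
Segment 2: (0,11) -> (0,5)
Segment 3: (0,5) -> (0,7)
Segment 4: (0,7) -> (3,7)
Segment 5: (3,7) -> (2,7)
Segment 6: (2,7) -> (7,7)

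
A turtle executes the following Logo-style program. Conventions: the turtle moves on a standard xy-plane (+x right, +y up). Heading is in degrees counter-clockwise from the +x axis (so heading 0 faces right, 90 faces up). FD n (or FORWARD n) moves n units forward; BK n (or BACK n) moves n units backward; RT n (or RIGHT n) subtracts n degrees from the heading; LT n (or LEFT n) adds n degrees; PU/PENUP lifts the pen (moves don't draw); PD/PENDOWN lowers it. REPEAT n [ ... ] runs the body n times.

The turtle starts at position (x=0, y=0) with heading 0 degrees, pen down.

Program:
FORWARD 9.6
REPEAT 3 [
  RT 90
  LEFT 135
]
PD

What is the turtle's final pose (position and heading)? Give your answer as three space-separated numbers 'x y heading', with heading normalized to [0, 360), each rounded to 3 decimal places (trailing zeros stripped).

Answer: 9.6 0 135

Derivation:
Executing turtle program step by step:
Start: pos=(0,0), heading=0, pen down
FD 9.6: (0,0) -> (9.6,0) [heading=0, draw]
REPEAT 3 [
  -- iteration 1/3 --
  RT 90: heading 0 -> 270
  LT 135: heading 270 -> 45
  -- iteration 2/3 --
  RT 90: heading 45 -> 315
  LT 135: heading 315 -> 90
  -- iteration 3/3 --
  RT 90: heading 90 -> 0
  LT 135: heading 0 -> 135
]
PD: pen down
Final: pos=(9.6,0), heading=135, 1 segment(s) drawn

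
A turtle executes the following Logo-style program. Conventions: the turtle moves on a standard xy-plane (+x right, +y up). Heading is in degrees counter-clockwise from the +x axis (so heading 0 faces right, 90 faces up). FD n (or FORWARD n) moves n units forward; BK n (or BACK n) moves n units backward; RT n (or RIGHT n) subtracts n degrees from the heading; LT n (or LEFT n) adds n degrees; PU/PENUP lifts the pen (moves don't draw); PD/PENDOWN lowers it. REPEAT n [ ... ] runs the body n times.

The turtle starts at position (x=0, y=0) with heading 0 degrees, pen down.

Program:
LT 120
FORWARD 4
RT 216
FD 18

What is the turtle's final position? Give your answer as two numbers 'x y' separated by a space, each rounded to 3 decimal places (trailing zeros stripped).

Executing turtle program step by step:
Start: pos=(0,0), heading=0, pen down
LT 120: heading 0 -> 120
FD 4: (0,0) -> (-2,3.464) [heading=120, draw]
RT 216: heading 120 -> 264
FD 18: (-2,3.464) -> (-3.882,-14.437) [heading=264, draw]
Final: pos=(-3.882,-14.437), heading=264, 2 segment(s) drawn

Answer: -3.882 -14.437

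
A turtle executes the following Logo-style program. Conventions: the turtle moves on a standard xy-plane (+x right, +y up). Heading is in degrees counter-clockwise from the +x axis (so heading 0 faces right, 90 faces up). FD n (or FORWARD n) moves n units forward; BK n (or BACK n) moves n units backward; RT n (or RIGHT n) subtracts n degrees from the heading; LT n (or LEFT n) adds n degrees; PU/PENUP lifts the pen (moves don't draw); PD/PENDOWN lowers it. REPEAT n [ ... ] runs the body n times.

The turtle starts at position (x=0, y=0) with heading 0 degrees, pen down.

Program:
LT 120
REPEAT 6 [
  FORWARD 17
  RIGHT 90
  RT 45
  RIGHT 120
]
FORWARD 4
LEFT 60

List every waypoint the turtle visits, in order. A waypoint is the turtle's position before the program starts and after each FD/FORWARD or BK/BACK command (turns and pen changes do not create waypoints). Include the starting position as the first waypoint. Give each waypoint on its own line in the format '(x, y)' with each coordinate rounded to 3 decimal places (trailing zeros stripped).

Answer: (0, 0)
(-8.5, 14.722)
(-20.521, 2.702)
(-5.798, -5.798)
(-1.398, 10.622)
(-18.398, 10.622)
(-13.999, -5.798)
(-10.534, -3.798)

Derivation:
Executing turtle program step by step:
Start: pos=(0,0), heading=0, pen down
LT 120: heading 0 -> 120
REPEAT 6 [
  -- iteration 1/6 --
  FD 17: (0,0) -> (-8.5,14.722) [heading=120, draw]
  RT 90: heading 120 -> 30
  RT 45: heading 30 -> 345
  RT 120: heading 345 -> 225
  -- iteration 2/6 --
  FD 17: (-8.5,14.722) -> (-20.521,2.702) [heading=225, draw]
  RT 90: heading 225 -> 135
  RT 45: heading 135 -> 90
  RT 120: heading 90 -> 330
  -- iteration 3/6 --
  FD 17: (-20.521,2.702) -> (-5.798,-5.798) [heading=330, draw]
  RT 90: heading 330 -> 240
  RT 45: heading 240 -> 195
  RT 120: heading 195 -> 75
  -- iteration 4/6 --
  FD 17: (-5.798,-5.798) -> (-1.398,10.622) [heading=75, draw]
  RT 90: heading 75 -> 345
  RT 45: heading 345 -> 300
  RT 120: heading 300 -> 180
  -- iteration 5/6 --
  FD 17: (-1.398,10.622) -> (-18.398,10.622) [heading=180, draw]
  RT 90: heading 180 -> 90
  RT 45: heading 90 -> 45
  RT 120: heading 45 -> 285
  -- iteration 6/6 --
  FD 17: (-18.398,10.622) -> (-13.999,-5.798) [heading=285, draw]
  RT 90: heading 285 -> 195
  RT 45: heading 195 -> 150
  RT 120: heading 150 -> 30
]
FD 4: (-13.999,-5.798) -> (-10.534,-3.798) [heading=30, draw]
LT 60: heading 30 -> 90
Final: pos=(-10.534,-3.798), heading=90, 7 segment(s) drawn
Waypoints (8 total):
(0, 0)
(-8.5, 14.722)
(-20.521, 2.702)
(-5.798, -5.798)
(-1.398, 10.622)
(-18.398, 10.622)
(-13.999, -5.798)
(-10.534, -3.798)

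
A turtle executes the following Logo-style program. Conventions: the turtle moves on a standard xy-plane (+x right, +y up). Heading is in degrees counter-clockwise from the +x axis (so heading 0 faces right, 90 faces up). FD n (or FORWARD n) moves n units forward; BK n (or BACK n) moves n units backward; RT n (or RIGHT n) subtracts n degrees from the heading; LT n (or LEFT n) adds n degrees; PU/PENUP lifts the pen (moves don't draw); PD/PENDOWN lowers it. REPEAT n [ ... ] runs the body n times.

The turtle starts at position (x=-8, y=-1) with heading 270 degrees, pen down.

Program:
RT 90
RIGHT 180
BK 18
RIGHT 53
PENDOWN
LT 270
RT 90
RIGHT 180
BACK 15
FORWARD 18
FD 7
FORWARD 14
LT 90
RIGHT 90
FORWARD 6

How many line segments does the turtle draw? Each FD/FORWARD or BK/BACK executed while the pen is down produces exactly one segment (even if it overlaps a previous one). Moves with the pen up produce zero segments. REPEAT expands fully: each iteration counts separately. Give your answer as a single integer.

Executing turtle program step by step:
Start: pos=(-8,-1), heading=270, pen down
RT 90: heading 270 -> 180
RT 180: heading 180 -> 0
BK 18: (-8,-1) -> (-26,-1) [heading=0, draw]
RT 53: heading 0 -> 307
PD: pen down
LT 270: heading 307 -> 217
RT 90: heading 217 -> 127
RT 180: heading 127 -> 307
BK 15: (-26,-1) -> (-35.027,10.98) [heading=307, draw]
FD 18: (-35.027,10.98) -> (-24.195,-3.396) [heading=307, draw]
FD 7: (-24.195,-3.396) -> (-19.982,-8.986) [heading=307, draw]
FD 14: (-19.982,-8.986) -> (-11.556,-20.167) [heading=307, draw]
LT 90: heading 307 -> 37
RT 90: heading 37 -> 307
FD 6: (-11.556,-20.167) -> (-7.946,-24.959) [heading=307, draw]
Final: pos=(-7.946,-24.959), heading=307, 6 segment(s) drawn
Segments drawn: 6

Answer: 6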